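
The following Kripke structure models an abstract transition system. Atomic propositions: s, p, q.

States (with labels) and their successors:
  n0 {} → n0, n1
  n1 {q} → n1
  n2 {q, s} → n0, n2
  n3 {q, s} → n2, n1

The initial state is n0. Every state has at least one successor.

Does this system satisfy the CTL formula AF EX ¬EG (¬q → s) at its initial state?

States satisfying EX ¬EG (¬q → s): {n0, n2}.
States satisfying AF EX ¬EG (¬q → s): {n0, n2}.
n0 ∈ Sat(AF EX ¬EG (¬q → s)).

Satisfied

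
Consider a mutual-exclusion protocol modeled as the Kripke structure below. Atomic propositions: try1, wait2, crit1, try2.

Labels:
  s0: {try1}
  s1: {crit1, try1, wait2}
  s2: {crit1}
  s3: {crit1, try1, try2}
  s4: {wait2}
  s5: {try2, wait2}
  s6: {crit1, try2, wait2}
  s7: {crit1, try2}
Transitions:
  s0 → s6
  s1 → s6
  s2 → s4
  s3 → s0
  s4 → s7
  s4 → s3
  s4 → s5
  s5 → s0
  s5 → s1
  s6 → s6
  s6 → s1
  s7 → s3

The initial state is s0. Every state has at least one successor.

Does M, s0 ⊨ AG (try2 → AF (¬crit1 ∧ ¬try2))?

Does not hold

States satisfying try2 → AF (¬crit1 ∧ ¬try2): {s0, s1, s2, s3, s4, s7}.
States satisfying AG (try2 → AF (¬crit1 ∧ ¬try2)): ∅.
s6 is reachable from s0 and violates try2 → AF (¬crit1 ∧ ¬try2), so AG fails at s0.
s0 ∉ Sat(AG (try2 → AF (¬crit1 ∧ ¬try2))).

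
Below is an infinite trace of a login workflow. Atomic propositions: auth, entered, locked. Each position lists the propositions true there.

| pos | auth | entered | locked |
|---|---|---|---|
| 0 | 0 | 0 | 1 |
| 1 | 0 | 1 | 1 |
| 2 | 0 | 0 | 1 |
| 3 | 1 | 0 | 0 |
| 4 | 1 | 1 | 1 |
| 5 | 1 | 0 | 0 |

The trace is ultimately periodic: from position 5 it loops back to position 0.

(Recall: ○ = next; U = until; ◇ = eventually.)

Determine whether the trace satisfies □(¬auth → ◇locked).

¬auth → ◇locked holds at every position 0..5, and those are all positions ever visited, so □(¬auth → ◇locked) holds.
Positions where ¬auth holds: 0, 1, 2.
Check ◇locked at each: 0→ok, 1→ok, 2→ok.

Satisfied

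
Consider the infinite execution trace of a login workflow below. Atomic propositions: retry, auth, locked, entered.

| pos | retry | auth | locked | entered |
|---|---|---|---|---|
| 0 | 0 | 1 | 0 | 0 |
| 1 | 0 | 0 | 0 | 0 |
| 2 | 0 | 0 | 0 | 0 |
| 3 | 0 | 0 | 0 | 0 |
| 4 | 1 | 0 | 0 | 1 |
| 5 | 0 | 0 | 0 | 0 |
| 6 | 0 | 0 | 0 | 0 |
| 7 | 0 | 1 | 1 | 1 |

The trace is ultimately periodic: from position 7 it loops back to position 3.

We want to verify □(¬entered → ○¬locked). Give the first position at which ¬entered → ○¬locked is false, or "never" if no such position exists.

Check ¬entered → ○¬locked at each position in order: 0 ✓, 1 ✓, 2 ✓, 3 ✓, 4 ✓, 5 ✓.
At position 6 the labels are {} and the next position 7 has {auth, entered, locked}, so ¬entered → ○¬locked is false there. This is the first violation.

6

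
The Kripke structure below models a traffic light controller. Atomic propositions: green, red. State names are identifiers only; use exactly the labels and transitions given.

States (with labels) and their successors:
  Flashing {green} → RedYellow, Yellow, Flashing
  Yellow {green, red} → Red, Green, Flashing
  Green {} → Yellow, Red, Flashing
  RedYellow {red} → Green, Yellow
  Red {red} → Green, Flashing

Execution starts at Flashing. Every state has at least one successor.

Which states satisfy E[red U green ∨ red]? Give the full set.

{Flashing, Yellow, RedYellow, Red}

States satisfying red: {Yellow, RedYellow, Red}.
States satisfying green ∨ red: {Flashing, Yellow, RedYellow, Red}.
States satisfying E[red U green ∨ red]: {Flashing, Yellow, RedYellow, Red}.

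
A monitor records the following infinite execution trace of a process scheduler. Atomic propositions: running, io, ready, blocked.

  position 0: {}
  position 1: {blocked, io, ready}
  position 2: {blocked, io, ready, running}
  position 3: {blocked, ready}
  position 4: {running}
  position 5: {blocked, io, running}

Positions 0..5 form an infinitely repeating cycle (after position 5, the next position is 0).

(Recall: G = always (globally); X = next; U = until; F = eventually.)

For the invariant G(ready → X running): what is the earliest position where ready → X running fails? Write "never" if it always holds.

2

Check ready → X running at each position in order: 0 ✓, 1 ✓.
At position 2 the labels are {blocked, io, ready, running} and the next position 3 has {blocked, ready}, so ready → X running is false there. This is the first violation.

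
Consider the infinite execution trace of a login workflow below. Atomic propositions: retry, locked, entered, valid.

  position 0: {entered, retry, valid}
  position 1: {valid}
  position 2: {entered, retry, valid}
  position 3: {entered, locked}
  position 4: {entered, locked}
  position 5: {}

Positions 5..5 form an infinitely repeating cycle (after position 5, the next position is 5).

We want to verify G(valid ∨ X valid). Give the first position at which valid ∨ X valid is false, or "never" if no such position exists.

Check valid ∨ X valid at each position in order: 0 ✓, 1 ✓, 2 ✓.
At position 3 the labels are {entered, locked} and the next position 4 has {entered, locked}, so valid ∨ X valid is false there. This is the first violation.

3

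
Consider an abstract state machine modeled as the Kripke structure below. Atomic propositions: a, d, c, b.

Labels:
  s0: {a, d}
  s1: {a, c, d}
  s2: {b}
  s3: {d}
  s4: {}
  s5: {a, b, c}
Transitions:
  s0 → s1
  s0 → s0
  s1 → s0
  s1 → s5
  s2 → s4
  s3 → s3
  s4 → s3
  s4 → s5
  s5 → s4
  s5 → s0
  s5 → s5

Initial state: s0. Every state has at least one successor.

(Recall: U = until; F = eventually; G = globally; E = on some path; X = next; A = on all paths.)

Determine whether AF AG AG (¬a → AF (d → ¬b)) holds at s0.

Yes

States satisfying AG AG (¬a → AF (d → ¬b)): {s0, s1, s2, s3, s4, s5}.
States satisfying AF AG AG (¬a → AF (d → ¬b)): {s0, s1, s2, s3, s4, s5}.
s0 ∈ Sat(AF AG AG (¬a → AF (d → ¬b))).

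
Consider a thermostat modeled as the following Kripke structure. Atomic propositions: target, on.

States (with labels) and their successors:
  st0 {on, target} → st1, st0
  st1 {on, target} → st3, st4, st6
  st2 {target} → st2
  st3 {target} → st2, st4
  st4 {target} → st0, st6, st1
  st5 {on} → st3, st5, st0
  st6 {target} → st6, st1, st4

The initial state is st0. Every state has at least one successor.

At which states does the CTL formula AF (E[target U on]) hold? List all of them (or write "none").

{st0, st1, st3, st4, st5, st6}

States satisfying E[target U on]: {st0, st1, st3, st4, st5, st6}.
States satisfying AF (E[target U on]): {st0, st1, st3, st4, st5, st6}.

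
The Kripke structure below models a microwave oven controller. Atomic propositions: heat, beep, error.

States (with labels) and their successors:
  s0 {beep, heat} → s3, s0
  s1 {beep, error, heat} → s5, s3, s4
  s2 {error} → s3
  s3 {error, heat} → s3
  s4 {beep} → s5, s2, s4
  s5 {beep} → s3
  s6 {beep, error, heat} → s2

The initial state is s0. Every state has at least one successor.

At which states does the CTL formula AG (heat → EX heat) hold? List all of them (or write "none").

States satisfying heat → EX heat: {s0, s1, s2, s3, s4, s5}.
States satisfying AG (heat → EX heat): {s0, s1, s2, s3, s4, s5}.

{s0, s1, s2, s3, s4, s5}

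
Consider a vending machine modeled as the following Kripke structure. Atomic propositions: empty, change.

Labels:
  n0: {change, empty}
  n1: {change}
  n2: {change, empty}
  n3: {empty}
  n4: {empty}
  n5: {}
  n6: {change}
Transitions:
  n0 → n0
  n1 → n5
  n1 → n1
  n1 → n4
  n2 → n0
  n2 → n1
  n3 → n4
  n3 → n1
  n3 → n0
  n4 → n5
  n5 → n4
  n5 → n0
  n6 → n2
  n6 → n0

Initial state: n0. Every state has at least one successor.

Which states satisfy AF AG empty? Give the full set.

States satisfying AG empty: {n0}.
States satisfying AF AG empty: {n0}.

{n0}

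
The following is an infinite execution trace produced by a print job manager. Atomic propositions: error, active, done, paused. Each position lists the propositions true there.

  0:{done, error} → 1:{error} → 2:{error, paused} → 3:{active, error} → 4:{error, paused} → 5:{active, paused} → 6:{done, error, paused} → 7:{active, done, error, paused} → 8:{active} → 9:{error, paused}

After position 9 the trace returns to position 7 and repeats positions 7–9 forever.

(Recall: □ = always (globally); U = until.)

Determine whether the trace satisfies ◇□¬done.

Does not hold

□¬done is false at every position 0..9, so it never becomes true and ◇□¬done fails.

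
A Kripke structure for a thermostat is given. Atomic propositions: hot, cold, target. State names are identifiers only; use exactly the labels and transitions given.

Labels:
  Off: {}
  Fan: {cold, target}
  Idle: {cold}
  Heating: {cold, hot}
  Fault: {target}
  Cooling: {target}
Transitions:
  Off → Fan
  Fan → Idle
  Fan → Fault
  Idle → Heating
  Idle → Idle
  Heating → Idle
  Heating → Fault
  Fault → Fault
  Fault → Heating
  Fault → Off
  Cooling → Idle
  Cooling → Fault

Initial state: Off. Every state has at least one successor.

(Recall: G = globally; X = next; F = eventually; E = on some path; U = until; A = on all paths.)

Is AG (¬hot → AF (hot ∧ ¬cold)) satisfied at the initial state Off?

Violated

States satisfying ¬hot → AF (hot ∧ ¬cold): {Heating}.
States satisfying AG (¬hot → AF (hot ∧ ¬cold)): ∅.
Fan is reachable from Off and violates ¬hot → AF (hot ∧ ¬cold), so AG fails at Off.
Off ∉ Sat(AG (¬hot → AF (hot ∧ ¬cold))).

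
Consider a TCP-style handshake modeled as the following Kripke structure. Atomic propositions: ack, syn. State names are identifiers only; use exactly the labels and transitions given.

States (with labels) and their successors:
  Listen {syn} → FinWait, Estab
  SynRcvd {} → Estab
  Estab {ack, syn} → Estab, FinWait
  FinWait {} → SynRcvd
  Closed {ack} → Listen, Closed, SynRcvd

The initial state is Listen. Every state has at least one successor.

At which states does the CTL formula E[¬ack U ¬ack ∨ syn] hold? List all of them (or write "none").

States satisfying ¬ack: {Listen, SynRcvd, FinWait}.
States satisfying ¬ack ∨ syn: {Listen, SynRcvd, Estab, FinWait}.
States satisfying E[¬ack U ¬ack ∨ syn]: {Listen, SynRcvd, Estab, FinWait}.

{Listen, SynRcvd, Estab, FinWait}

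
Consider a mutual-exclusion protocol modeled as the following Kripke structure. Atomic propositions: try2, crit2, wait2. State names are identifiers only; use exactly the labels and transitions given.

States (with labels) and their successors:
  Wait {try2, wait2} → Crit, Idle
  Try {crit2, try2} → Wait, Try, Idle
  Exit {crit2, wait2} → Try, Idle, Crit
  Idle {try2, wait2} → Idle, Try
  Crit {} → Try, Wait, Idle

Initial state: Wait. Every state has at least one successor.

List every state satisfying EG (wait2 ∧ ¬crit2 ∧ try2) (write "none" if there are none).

States satisfying wait2 ∧ ¬crit2 ∧ try2: {Wait, Idle}.
States satisfying EG (wait2 ∧ ¬crit2 ∧ try2): {Wait, Idle}.

{Wait, Idle}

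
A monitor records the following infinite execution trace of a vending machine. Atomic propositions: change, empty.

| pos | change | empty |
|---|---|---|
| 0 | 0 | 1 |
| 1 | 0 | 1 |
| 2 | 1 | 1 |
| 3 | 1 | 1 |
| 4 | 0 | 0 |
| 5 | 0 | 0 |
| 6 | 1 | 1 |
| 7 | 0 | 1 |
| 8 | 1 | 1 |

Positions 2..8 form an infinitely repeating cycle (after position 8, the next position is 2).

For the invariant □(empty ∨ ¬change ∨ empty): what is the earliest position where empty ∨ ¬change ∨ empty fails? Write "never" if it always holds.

empty ∨ ¬change ∨ empty holds at every position 0..8, and those are all the positions the trace ever visits, so the invariant □(empty ∨ ¬change ∨ empty) is never violated.

never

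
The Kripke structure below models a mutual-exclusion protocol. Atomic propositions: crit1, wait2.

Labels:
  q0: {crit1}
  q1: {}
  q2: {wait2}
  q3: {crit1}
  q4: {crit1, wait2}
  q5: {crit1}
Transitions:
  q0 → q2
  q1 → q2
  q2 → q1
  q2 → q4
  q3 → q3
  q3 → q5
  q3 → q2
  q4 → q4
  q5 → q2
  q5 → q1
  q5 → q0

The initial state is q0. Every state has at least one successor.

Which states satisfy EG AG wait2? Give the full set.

States satisfying AG wait2: {q4}.
States satisfying EG AG wait2: {q4}.

{q4}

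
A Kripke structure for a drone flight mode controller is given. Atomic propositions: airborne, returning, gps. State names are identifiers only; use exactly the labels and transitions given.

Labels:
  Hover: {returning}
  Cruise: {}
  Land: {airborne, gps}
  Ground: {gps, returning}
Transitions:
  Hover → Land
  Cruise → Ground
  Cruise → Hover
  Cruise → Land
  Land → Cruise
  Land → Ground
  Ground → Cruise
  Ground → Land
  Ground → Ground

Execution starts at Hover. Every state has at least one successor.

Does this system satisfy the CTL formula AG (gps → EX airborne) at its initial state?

States satisfying gps → EX airborne: {Hover, Cruise, Ground}.
States satisfying AG (gps → EX airborne): ∅.
Land is reachable from Hover and violates gps → EX airborne, so AG fails at Hover.
Hover ∉ Sat(AG (gps → EX airborne)).

Violated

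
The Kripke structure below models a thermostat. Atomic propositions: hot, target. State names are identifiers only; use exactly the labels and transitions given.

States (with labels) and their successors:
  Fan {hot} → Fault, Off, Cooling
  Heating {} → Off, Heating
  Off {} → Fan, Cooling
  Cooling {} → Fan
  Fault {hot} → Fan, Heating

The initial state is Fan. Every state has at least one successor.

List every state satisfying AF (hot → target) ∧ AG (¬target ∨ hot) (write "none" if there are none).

States satisfying hot → target: {Heating, Off, Cooling}.
States satisfying AF (hot → target): {Heating, Off, Cooling}.
States satisfying ¬target ∨ hot: {Fan, Heating, Off, Cooling, Fault}.
States satisfying AG (¬target ∨ hot): {Fan, Heating, Off, Cooling, Fault}.
States satisfying AF (hot → target) ∧ AG (¬target ∨ hot): {Heating, Off, Cooling}.

{Heating, Off, Cooling}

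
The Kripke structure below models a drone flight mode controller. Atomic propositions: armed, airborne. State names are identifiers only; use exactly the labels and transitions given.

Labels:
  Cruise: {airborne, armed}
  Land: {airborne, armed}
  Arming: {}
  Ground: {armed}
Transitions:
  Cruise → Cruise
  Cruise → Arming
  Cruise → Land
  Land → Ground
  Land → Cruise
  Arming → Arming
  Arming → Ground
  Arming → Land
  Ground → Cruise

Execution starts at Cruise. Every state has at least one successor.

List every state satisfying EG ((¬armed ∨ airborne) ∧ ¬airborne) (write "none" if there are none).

{Arming}

States satisfying (¬armed ∨ airborne) ∧ ¬airborne: {Arming}.
States satisfying EG ((¬armed ∨ airborne) ∧ ¬airborne): {Arming}.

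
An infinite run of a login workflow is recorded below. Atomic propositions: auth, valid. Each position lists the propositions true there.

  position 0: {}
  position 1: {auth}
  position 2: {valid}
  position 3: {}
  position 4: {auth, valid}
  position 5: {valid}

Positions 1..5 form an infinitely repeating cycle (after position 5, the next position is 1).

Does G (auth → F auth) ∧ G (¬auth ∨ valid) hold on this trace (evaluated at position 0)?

auth → F auth holds at every position 0..5, and those are all positions ever visited, so G (auth → F auth) holds.
Positions where auth holds: 1, 4.
Check F auth at each: 1→ok, 4→ok.
¬auth ∨ valid must hold at every position from 0 onward. It fails at position 1, so G (¬auth ∨ valid) is false.
At position 0: G (auth → F auth) is true; G (¬auth ∨ valid) is false; so G (auth → F auth) ∧ G (¬auth ∨ valid) is false.

No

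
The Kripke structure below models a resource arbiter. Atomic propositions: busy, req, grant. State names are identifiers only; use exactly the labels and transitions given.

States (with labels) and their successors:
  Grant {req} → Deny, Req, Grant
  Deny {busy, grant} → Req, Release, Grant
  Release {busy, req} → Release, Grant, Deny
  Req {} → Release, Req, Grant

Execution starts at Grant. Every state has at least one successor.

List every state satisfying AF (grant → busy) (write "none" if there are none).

States satisfying grant → busy: {Grant, Deny, Release, Req}.
States satisfying AF (grant → busy): {Grant, Deny, Release, Req}.

{Grant, Deny, Release, Req}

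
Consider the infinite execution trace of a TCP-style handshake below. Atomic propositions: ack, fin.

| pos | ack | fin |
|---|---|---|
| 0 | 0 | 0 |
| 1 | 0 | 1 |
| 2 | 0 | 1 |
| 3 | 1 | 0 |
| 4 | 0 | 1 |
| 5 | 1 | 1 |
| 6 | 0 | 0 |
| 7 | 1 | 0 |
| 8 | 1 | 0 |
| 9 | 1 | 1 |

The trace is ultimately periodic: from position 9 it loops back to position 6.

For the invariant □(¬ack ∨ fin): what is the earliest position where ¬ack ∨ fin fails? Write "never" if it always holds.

3

Check ¬ack ∨ fin at each position in order: 0 ✓, 1 ✓, 2 ✓.
At position 3 the labels are {ack}, so ¬ack ∨ fin is false there. This is the first violation.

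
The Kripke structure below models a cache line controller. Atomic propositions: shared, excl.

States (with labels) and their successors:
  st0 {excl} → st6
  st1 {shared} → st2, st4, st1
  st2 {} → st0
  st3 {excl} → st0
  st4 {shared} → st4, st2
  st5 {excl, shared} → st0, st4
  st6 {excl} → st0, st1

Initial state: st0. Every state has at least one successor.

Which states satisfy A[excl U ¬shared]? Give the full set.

{st0, st2, st3, st6}

States satisfying excl: {st0, st3, st5, st6}.
States satisfying ¬shared: {st0, st2, st3, st6}.
States satisfying A[excl U ¬shared]: {st0, st2, st3, st6}.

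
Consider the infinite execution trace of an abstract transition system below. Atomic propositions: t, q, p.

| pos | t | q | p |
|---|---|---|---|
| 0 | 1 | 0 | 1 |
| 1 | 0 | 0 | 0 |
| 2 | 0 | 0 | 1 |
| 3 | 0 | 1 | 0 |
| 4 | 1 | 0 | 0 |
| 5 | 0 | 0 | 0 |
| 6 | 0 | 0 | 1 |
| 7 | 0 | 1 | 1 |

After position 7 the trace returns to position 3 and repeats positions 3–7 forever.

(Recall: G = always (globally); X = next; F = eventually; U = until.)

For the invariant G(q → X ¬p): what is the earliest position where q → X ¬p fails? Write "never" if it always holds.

never

q → X ¬p holds at every position 0..7, and those are all the positions the trace ever visits, so the invariant G(q → X ¬p) is never violated.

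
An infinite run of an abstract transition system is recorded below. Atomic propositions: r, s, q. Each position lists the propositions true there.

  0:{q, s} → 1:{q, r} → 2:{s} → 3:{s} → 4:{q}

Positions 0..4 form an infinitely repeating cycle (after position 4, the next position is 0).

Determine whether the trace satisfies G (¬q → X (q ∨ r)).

Violated

¬q → X (q ∨ r) must hold at every position from 0 onward. It fails at position 2, so G (¬q → X (q ∨ r)) is false.
Positions where ¬q holds: 2, 3.
Check X (q ∨ r) at each: 2→fails, 3→ok.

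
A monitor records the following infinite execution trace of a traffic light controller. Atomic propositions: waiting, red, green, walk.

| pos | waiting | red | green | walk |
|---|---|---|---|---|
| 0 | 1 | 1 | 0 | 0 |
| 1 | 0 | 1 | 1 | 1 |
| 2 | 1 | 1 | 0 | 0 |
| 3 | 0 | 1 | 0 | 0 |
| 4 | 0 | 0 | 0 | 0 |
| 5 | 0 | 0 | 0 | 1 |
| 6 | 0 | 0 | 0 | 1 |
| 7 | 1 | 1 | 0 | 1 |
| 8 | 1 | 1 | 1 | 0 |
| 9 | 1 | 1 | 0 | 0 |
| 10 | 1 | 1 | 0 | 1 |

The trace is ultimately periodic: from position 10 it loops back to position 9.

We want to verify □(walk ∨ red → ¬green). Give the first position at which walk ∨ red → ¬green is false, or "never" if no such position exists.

Check walk ∨ red → ¬green at each position in order: 0 ✓.
At position 1 the labels are {green, red, walk}, so walk ∨ red → ¬green is false there. This is the first violation.

1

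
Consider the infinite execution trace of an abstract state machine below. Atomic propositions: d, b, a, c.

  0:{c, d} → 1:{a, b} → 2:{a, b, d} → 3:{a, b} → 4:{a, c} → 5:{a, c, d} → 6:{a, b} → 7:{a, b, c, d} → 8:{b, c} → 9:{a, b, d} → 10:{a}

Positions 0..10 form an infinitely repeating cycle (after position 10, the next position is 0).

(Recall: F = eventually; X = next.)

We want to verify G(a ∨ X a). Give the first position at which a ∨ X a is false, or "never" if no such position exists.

never

a ∨ X a holds at every position 0..10, and those are all the positions the trace ever visits, so the invariant G(a ∨ X a) is never violated.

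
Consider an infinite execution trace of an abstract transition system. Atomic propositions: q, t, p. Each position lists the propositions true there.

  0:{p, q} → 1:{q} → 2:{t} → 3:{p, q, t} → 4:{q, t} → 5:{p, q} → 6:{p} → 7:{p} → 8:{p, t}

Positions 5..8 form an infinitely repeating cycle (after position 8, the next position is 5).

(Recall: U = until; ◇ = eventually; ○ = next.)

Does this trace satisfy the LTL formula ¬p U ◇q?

Walking from position 0: ◇q first holds at position 0, and ¬p holds at every earlier position along the way, so ¬p U ◇q holds.

Holds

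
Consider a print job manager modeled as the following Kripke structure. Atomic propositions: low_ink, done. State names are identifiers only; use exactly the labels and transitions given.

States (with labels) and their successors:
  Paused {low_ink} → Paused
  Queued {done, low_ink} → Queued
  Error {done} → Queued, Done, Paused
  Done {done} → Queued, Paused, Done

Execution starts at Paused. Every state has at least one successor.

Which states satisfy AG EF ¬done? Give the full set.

{Paused}

States satisfying EF ¬done: {Paused, Error, Done}.
States satisfying AG EF ¬done: {Paused}.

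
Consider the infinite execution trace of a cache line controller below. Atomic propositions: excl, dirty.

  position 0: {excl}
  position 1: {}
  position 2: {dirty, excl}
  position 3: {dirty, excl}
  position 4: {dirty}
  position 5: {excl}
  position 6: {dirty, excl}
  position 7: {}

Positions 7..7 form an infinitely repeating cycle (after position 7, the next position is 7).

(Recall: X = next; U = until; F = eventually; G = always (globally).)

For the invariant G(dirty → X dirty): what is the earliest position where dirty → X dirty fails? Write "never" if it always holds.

4

Check dirty → X dirty at each position in order: 0 ✓, 1 ✓, 2 ✓, 3 ✓.
At position 4 the labels are {dirty} and the next position 5 has {excl}, so dirty → X dirty is false there. This is the first violation.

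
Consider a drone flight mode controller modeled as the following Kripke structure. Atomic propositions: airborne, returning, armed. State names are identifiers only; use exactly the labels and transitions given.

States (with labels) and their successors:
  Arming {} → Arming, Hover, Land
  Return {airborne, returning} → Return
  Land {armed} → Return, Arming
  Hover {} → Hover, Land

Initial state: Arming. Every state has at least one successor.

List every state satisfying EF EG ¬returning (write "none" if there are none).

{Arming, Land, Hover}

States satisfying EG ¬returning: {Arming, Land, Hover}.
States satisfying EF EG ¬returning: {Arming, Land, Hover}.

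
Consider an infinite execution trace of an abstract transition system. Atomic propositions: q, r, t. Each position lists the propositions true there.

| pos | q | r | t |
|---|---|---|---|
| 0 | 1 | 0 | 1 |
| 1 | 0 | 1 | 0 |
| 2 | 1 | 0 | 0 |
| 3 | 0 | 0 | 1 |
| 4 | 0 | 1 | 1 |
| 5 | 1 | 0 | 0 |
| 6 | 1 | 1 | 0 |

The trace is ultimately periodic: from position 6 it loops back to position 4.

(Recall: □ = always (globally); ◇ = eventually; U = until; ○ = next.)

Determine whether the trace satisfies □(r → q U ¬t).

r → q U ¬t must hold at every position from 0 onward. It fails at position 4, so □(r → q U ¬t) is false.
Positions where r holds: 1, 4, 6.
Check q U ¬t at each: 1→ok, 4→fails, 6→ok.

Violated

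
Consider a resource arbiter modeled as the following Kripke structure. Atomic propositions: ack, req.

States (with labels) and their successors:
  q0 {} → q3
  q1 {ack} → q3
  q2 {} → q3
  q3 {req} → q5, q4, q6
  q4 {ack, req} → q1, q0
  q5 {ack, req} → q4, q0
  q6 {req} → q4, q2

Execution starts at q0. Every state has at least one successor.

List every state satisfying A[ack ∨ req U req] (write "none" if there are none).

{q1, q3, q4, q5, q6}

States satisfying ack ∨ req: {q1, q3, q4, q5, q6}.
States satisfying req: {q3, q4, q5, q6}.
States satisfying A[ack ∨ req U req]: {q1, q3, q4, q5, q6}.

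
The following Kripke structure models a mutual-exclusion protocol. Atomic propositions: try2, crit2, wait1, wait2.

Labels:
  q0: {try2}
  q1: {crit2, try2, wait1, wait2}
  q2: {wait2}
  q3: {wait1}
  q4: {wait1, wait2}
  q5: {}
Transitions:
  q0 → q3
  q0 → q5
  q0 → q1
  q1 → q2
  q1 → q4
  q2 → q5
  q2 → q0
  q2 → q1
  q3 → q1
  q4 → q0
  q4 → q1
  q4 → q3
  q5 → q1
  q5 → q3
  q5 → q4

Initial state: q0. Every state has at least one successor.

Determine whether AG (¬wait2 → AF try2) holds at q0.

States satisfying ¬wait2 → AF try2: {q0, q1, q2, q3, q4, q5}.
States satisfying AG (¬wait2 → AF try2): {q0, q1, q2, q3, q4, q5}.
Every state reachable from q0 satisfies ¬wait2 → AF try2.
q0 ∈ Sat(AG (¬wait2 → AF try2)).

Holds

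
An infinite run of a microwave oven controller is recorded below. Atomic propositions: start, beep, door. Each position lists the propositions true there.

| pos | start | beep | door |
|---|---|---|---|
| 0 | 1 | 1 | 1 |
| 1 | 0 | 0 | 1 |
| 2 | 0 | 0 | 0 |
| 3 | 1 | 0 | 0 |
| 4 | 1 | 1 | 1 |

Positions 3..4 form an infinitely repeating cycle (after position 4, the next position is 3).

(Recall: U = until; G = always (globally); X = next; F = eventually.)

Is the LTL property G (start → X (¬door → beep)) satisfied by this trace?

start → X (¬door → beep) must hold at every position from 0 onward. It fails at position 4, so G (start → X (¬door → beep)) is false.
Positions where start holds: 0, 3, 4.
Check X (¬door → beep) at each: 0→ok, 3→ok, 4→fails.

Does not hold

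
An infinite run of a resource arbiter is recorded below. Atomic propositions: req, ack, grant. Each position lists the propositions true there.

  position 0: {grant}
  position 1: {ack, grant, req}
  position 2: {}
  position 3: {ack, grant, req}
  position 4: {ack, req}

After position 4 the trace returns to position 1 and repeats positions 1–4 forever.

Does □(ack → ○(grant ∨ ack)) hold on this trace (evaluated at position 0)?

ack → ○(grant ∨ ack) must hold at every position from 0 onward. It fails at position 1, so □(ack → ○(grant ∨ ack)) is false.
Positions where ack holds: 1, 3, 4.
Check ○(grant ∨ ack) at each: 1→fails, 3→ok, 4→ok.

No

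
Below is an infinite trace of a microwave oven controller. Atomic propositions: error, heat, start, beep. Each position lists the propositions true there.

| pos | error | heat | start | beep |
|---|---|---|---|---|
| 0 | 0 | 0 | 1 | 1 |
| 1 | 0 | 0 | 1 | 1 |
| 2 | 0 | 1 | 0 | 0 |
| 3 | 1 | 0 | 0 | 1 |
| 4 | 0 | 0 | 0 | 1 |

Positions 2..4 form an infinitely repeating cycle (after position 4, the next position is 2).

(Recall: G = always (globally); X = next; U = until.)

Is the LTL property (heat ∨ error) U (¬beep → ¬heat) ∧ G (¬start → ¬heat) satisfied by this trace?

Does not hold

Walking from position 0: ¬beep → ¬heat first holds at position 0, and heat ∨ error holds at every earlier position along the way, so (heat ∨ error) U (¬beep → ¬heat) holds.
¬start → ¬heat must hold at every position from 0 onward. It fails at position 2, so G (¬start → ¬heat) is false.
Positions where ¬start holds: 2, 3, 4.
Check ¬heat at each: 2→fails, 3→ok, 4→ok.
At position 0: (heat ∨ error) U (¬beep → ¬heat) is true; G (¬start → ¬heat) is false; so (heat ∨ error) U (¬beep → ¬heat) ∧ G (¬start → ¬heat) is false.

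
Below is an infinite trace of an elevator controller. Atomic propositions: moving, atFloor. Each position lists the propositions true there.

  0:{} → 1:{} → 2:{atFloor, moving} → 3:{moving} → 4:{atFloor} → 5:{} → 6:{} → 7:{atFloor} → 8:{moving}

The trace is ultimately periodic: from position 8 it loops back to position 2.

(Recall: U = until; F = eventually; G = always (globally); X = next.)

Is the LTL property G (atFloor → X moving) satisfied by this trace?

atFloor → X moving must hold at every position from 0 onward. It fails at position 4, so G (atFloor → X moving) is false.
Positions where atFloor holds: 2, 4, 7.
Check X moving at each: 2→ok, 4→fails, 7→ok.

Violated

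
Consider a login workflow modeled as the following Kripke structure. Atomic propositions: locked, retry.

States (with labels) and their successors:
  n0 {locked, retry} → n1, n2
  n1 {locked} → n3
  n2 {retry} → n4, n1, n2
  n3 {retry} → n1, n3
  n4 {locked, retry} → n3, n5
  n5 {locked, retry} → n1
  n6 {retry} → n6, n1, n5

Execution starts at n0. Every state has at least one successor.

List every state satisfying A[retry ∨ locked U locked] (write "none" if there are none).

{n0, n1, n4, n5}

States satisfying retry ∨ locked: {n0, n1, n2, n3, n4, n5, n6}.
States satisfying locked: {n0, n1, n4, n5}.
States satisfying A[retry ∨ locked U locked]: {n0, n1, n4, n5}.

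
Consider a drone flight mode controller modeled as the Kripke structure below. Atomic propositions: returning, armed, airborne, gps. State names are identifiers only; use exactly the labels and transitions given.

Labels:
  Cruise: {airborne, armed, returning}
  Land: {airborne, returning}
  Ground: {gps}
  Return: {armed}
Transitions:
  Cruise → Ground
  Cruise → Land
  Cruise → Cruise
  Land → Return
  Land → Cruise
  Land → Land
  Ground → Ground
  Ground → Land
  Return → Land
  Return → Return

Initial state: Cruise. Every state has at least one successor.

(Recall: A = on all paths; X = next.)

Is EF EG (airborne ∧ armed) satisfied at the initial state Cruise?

States satisfying EG (airborne ∧ armed): {Cruise}.
States satisfying EF EG (airborne ∧ armed): {Cruise, Land, Ground, Return}.
Some path from Cruise reaches a state where EG (airborne ∧ armed) holds.
Cruise ∈ Sat(EF EG (airborne ∧ armed)).

Yes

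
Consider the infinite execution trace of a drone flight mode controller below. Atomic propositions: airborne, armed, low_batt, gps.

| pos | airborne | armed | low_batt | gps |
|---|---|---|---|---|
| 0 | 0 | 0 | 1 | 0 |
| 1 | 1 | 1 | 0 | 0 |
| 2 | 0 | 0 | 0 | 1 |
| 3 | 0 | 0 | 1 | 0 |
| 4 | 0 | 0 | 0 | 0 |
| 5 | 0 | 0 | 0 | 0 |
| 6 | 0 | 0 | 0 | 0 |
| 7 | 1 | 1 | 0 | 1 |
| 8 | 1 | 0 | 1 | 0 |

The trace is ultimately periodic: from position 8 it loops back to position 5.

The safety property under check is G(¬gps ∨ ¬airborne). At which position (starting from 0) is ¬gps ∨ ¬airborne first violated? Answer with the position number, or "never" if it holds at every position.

7

Check ¬gps ∨ ¬airborne at each position in order: 0 ✓, 1 ✓, 2 ✓, 3 ✓, 4 ✓, 5 ✓, 6 ✓.
At position 7 the labels are {airborne, armed, gps}, so ¬gps ∨ ¬airborne is false there. This is the first violation.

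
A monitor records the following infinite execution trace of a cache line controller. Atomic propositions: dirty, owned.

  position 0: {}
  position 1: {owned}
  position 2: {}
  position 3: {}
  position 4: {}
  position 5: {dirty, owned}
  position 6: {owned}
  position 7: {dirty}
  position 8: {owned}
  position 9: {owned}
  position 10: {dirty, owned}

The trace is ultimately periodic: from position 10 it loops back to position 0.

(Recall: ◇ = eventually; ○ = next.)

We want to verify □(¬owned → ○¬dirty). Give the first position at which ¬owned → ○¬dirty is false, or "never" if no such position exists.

4

Check ¬owned → ○¬dirty at each position in order: 0 ✓, 1 ✓, 2 ✓, 3 ✓.
At position 4 the labels are {} and the next position 5 has {dirty, owned}, so ¬owned → ○¬dirty is false there. This is the first violation.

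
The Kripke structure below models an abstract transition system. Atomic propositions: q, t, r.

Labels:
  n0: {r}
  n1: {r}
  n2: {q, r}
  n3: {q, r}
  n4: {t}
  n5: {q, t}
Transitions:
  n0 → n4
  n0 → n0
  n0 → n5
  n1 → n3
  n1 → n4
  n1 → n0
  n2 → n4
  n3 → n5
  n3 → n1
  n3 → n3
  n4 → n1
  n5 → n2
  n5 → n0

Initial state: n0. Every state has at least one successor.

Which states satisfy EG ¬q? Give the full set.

{n0, n1, n4}

States satisfying ¬q: {n0, n1, n4}.
States satisfying EG ¬q: {n0, n1, n4}.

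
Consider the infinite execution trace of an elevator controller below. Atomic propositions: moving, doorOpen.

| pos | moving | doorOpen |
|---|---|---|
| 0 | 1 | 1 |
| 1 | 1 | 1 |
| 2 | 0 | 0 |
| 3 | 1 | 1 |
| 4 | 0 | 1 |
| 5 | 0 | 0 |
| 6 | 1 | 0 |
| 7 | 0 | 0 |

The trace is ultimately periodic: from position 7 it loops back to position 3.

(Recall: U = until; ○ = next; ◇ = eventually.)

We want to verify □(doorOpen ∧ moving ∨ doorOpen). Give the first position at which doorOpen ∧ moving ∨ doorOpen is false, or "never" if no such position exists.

2

Check doorOpen ∧ moving ∨ doorOpen at each position in order: 0 ✓, 1 ✓.
At position 2 the labels are {}, so doorOpen ∧ moving ∨ doorOpen is false there. This is the first violation.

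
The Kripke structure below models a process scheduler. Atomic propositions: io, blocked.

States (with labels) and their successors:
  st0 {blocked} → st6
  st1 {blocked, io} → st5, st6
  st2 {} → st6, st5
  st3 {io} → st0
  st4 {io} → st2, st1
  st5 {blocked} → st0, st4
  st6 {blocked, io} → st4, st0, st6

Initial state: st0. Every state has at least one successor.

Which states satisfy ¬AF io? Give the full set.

none

States satisfying io: {st1, st3, st4, st6}.
States satisfying AF io: {st0, st1, st2, st3, st4, st5, st6}.
States satisfying ¬AF io: ∅.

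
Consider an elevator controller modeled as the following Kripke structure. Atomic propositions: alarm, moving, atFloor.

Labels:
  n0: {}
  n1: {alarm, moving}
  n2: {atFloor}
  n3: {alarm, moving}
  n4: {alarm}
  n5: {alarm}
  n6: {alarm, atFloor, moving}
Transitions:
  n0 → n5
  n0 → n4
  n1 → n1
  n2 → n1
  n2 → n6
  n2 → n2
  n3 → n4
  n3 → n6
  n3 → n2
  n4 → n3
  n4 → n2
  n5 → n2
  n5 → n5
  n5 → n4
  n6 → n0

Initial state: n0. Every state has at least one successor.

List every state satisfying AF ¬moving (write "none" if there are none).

{n0, n2, n3, n4, n5, n6}

States satisfying ¬moving: {n0, n2, n4, n5}.
States satisfying AF ¬moving: {n0, n2, n3, n4, n5, n6}.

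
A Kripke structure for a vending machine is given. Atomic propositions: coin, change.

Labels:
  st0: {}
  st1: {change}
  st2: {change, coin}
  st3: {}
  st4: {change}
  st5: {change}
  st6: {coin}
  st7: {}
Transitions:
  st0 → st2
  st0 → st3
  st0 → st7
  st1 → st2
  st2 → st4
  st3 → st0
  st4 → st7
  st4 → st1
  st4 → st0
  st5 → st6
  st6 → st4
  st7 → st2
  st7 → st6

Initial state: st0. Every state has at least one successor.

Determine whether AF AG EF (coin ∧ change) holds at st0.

States satisfying AG EF (coin ∧ change): {st0, st1, st2, st3, st4, st5, st6, st7}.
States satisfying AF AG EF (coin ∧ change): {st0, st1, st2, st3, st4, st5, st6, st7}.
st0 ∈ Sat(AF AG EF (coin ∧ change)).

Holds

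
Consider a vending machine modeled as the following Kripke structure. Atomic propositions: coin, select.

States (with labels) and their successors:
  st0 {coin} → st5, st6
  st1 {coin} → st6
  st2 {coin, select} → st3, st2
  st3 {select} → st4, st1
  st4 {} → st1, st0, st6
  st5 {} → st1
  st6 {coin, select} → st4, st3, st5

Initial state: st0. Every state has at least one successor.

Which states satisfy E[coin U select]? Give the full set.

{st0, st1, st2, st3, st6}

States satisfying coin: {st0, st1, st2, st6}.
States satisfying select: {st2, st3, st6}.
States satisfying E[coin U select]: {st0, st1, st2, st3, st6}.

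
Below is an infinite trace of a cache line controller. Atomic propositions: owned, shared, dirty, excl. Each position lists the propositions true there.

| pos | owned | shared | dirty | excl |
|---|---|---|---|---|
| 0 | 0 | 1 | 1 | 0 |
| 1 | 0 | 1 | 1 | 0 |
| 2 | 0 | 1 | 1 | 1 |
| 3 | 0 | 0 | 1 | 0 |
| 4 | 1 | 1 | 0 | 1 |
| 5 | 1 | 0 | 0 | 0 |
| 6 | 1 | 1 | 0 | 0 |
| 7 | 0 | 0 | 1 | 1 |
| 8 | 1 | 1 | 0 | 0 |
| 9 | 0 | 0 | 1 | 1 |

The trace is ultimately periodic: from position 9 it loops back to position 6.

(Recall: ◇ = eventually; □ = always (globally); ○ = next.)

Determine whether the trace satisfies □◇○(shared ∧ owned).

◇○(shared ∧ owned) holds at every position 0..9, and those are all positions ever visited, so □◇○(shared ∧ owned) holds.

Holds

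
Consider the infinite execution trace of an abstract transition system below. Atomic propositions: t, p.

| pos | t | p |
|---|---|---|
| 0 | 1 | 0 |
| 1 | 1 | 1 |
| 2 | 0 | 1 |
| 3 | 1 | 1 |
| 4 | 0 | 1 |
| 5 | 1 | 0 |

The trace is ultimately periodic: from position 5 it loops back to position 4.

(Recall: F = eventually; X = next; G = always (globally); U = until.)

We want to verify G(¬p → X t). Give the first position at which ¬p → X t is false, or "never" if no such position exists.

Check ¬p → X t at each position in order: 0 ✓, 1 ✓, 2 ✓, 3 ✓, 4 ✓.
At position 5 the labels are {t} and the next position 4 has {p}, so ¬p → X t is false there. This is the first violation.

5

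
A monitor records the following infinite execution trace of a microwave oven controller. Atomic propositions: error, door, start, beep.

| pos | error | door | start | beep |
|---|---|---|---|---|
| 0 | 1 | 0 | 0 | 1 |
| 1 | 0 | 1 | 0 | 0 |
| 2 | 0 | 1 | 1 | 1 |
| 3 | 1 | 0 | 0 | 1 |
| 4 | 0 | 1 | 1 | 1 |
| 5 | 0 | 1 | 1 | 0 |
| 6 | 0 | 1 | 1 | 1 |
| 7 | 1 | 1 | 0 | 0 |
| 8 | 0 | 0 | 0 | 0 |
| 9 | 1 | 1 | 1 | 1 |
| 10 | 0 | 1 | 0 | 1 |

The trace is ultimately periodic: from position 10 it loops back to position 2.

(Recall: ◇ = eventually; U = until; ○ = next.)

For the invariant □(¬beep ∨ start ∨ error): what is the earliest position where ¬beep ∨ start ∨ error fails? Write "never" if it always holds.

10

Check ¬beep ∨ start ∨ error at each position in order: 0 ✓, 1 ✓, 2 ✓, 3 ✓, 4 ✓, 5 ✓, 6 ✓, 7 ✓, 8 ✓, 9 ✓.
At position 10 the labels are {beep, door}, so ¬beep ∨ start ∨ error is false there. This is the first violation.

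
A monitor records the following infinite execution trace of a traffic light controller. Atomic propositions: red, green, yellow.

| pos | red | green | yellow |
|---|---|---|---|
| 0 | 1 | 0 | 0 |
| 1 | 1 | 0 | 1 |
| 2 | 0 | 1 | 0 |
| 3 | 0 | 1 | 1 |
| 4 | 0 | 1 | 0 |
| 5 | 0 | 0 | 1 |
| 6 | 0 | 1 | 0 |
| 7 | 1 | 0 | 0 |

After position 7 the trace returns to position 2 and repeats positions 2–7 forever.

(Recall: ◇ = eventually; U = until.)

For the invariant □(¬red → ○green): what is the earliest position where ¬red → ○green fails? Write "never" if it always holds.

4

Check ¬red → ○green at each position in order: 0 ✓, 1 ✓, 2 ✓, 3 ✓.
At position 4 the labels are {green} and the next position 5 has {yellow}, so ¬red → ○green is false there. This is the first violation.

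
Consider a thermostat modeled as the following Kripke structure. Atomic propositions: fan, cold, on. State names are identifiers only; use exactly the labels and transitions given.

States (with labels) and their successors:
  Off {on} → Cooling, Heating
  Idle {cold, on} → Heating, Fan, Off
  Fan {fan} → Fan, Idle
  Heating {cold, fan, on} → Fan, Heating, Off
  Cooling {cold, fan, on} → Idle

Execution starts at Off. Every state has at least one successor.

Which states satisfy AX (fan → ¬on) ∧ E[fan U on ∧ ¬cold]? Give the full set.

none

States satisfying fan → ¬on: {Off, Idle, Fan}.
States satisfying AX (fan → ¬on): {Fan, Cooling}.
States satisfying fan: {Fan, Heating, Cooling}.
States satisfying on ∧ ¬cold: {Off}.
States satisfying E[fan U on ∧ ¬cold]: {Off, Heating}.
States satisfying AX (fan → ¬on) ∧ E[fan U on ∧ ¬cold]: ∅.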